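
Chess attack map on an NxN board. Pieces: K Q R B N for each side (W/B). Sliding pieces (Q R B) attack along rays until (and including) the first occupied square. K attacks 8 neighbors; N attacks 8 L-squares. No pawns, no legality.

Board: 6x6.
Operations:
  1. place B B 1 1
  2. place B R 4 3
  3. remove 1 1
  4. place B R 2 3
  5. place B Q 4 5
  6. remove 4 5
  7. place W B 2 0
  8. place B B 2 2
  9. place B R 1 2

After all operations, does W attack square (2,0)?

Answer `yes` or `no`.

Op 1: place BB@(1,1)
Op 2: place BR@(4,3)
Op 3: remove (1,1)
Op 4: place BR@(2,3)
Op 5: place BQ@(4,5)
Op 6: remove (4,5)
Op 7: place WB@(2,0)
Op 8: place BB@(2,2)
Op 9: place BR@(1,2)
Per-piece attacks for W:
  WB@(2,0): attacks (3,1) (4,2) (5,3) (1,1) (0,2)
W attacks (2,0): no

Answer: no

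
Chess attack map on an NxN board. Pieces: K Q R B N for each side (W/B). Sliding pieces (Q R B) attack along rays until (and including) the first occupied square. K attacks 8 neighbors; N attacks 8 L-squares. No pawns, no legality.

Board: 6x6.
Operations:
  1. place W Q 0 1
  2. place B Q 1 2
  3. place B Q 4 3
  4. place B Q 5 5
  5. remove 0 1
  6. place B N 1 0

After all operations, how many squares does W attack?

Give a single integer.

Answer: 0

Derivation:
Op 1: place WQ@(0,1)
Op 2: place BQ@(1,2)
Op 3: place BQ@(4,3)
Op 4: place BQ@(5,5)
Op 5: remove (0,1)
Op 6: place BN@(1,0)
Per-piece attacks for W:
Union (0 distinct): (none)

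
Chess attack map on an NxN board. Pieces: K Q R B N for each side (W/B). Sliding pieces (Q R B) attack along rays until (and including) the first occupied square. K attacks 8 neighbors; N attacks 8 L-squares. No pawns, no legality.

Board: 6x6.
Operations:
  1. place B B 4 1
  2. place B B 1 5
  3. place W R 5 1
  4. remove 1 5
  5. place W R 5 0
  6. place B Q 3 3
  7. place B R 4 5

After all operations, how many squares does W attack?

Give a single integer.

Answer: 12

Derivation:
Op 1: place BB@(4,1)
Op 2: place BB@(1,5)
Op 3: place WR@(5,1)
Op 4: remove (1,5)
Op 5: place WR@(5,0)
Op 6: place BQ@(3,3)
Op 7: place BR@(4,5)
Per-piece attacks for W:
  WR@(5,0): attacks (5,1) (4,0) (3,0) (2,0) (1,0) (0,0) [ray(0,1) blocked at (5,1)]
  WR@(5,1): attacks (5,2) (5,3) (5,4) (5,5) (5,0) (4,1) [ray(0,-1) blocked at (5,0); ray(-1,0) blocked at (4,1)]
Union (12 distinct): (0,0) (1,0) (2,0) (3,0) (4,0) (4,1) (5,0) (5,1) (5,2) (5,3) (5,4) (5,5)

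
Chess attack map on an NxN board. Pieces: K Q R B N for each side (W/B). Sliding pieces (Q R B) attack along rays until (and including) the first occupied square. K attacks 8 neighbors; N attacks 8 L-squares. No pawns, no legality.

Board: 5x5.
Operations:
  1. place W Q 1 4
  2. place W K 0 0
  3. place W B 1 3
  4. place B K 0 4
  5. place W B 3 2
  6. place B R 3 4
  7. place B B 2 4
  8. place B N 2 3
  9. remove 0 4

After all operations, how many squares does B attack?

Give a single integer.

Answer: 10

Derivation:
Op 1: place WQ@(1,4)
Op 2: place WK@(0,0)
Op 3: place WB@(1,3)
Op 4: place BK@(0,4)
Op 5: place WB@(3,2)
Op 6: place BR@(3,4)
Op 7: place BB@(2,4)
Op 8: place BN@(2,3)
Op 9: remove (0,4)
Per-piece attacks for B:
  BN@(2,3): attacks (4,4) (0,4) (3,1) (4,2) (1,1) (0,2)
  BB@(2,4): attacks (3,3) (4,2) (1,3) [ray(-1,-1) blocked at (1,3)]
  BR@(3,4): attacks (3,3) (3,2) (4,4) (2,4) [ray(0,-1) blocked at (3,2); ray(-1,0) blocked at (2,4)]
Union (10 distinct): (0,2) (0,4) (1,1) (1,3) (2,4) (3,1) (3,2) (3,3) (4,2) (4,4)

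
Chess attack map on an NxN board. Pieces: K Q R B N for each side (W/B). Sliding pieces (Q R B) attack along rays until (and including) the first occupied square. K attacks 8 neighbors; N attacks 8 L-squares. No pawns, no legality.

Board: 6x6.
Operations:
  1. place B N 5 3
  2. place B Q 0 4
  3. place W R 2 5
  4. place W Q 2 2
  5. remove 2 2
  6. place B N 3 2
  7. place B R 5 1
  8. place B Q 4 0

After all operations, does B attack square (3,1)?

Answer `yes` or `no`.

Answer: yes

Derivation:
Op 1: place BN@(5,3)
Op 2: place BQ@(0,4)
Op 3: place WR@(2,5)
Op 4: place WQ@(2,2)
Op 5: remove (2,2)
Op 6: place BN@(3,2)
Op 7: place BR@(5,1)
Op 8: place BQ@(4,0)
Per-piece attacks for B:
  BQ@(0,4): attacks (0,5) (0,3) (0,2) (0,1) (0,0) (1,4) (2,4) (3,4) (4,4) (5,4) (1,5) (1,3) (2,2) (3,1) (4,0) [ray(1,-1) blocked at (4,0)]
  BN@(3,2): attacks (4,4) (5,3) (2,4) (1,3) (4,0) (5,1) (2,0) (1,1)
  BQ@(4,0): attacks (4,1) (4,2) (4,3) (4,4) (4,5) (5,0) (3,0) (2,0) (1,0) (0,0) (5,1) (3,1) (2,2) (1,3) (0,4) [ray(1,1) blocked at (5,1); ray(-1,1) blocked at (0,4)]
  BR@(5,1): attacks (5,2) (5,3) (5,0) (4,1) (3,1) (2,1) (1,1) (0,1) [ray(0,1) blocked at (5,3)]
  BN@(5,3): attacks (4,5) (3,4) (4,1) (3,2)
B attacks (3,1): yes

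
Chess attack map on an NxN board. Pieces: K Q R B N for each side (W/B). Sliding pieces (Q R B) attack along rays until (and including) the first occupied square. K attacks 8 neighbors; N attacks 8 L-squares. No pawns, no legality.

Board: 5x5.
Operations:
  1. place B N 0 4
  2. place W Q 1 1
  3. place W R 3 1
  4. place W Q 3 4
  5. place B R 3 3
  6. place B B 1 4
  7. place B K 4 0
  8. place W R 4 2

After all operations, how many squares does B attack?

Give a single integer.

Answer: 10

Derivation:
Op 1: place BN@(0,4)
Op 2: place WQ@(1,1)
Op 3: place WR@(3,1)
Op 4: place WQ@(3,4)
Op 5: place BR@(3,3)
Op 6: place BB@(1,4)
Op 7: place BK@(4,0)
Op 8: place WR@(4,2)
Per-piece attacks for B:
  BN@(0,4): attacks (1,2) (2,3)
  BB@(1,4): attacks (2,3) (3,2) (4,1) (0,3)
  BR@(3,3): attacks (3,4) (3,2) (3,1) (4,3) (2,3) (1,3) (0,3) [ray(0,1) blocked at (3,4); ray(0,-1) blocked at (3,1)]
  BK@(4,0): attacks (4,1) (3,0) (3,1)
Union (10 distinct): (0,3) (1,2) (1,3) (2,3) (3,0) (3,1) (3,2) (3,4) (4,1) (4,3)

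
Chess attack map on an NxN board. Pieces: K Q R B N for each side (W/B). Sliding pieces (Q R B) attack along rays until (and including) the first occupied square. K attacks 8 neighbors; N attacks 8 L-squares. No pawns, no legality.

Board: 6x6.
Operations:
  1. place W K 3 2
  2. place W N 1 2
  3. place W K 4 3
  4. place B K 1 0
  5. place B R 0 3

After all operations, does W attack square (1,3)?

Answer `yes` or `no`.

Op 1: place WK@(3,2)
Op 2: place WN@(1,2)
Op 3: place WK@(4,3)
Op 4: place BK@(1,0)
Op 5: place BR@(0,3)
Per-piece attacks for W:
  WN@(1,2): attacks (2,4) (3,3) (0,4) (2,0) (3,1) (0,0)
  WK@(3,2): attacks (3,3) (3,1) (4,2) (2,2) (4,3) (4,1) (2,3) (2,1)
  WK@(4,3): attacks (4,4) (4,2) (5,3) (3,3) (5,4) (5,2) (3,4) (3,2)
W attacks (1,3): no

Answer: no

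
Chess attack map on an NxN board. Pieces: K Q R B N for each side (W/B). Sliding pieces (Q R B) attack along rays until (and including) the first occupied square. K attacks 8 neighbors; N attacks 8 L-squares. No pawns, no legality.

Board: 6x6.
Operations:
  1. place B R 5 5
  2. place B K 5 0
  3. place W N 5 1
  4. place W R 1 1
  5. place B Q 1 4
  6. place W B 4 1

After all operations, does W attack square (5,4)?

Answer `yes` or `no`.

Answer: no

Derivation:
Op 1: place BR@(5,5)
Op 2: place BK@(5,0)
Op 3: place WN@(5,1)
Op 4: place WR@(1,1)
Op 5: place BQ@(1,4)
Op 6: place WB@(4,1)
Per-piece attacks for W:
  WR@(1,1): attacks (1,2) (1,3) (1,4) (1,0) (2,1) (3,1) (4,1) (0,1) [ray(0,1) blocked at (1,4); ray(1,0) blocked at (4,1)]
  WB@(4,1): attacks (5,2) (5,0) (3,2) (2,3) (1,4) (3,0) [ray(1,-1) blocked at (5,0); ray(-1,1) blocked at (1,4)]
  WN@(5,1): attacks (4,3) (3,2) (3,0)
W attacks (5,4): no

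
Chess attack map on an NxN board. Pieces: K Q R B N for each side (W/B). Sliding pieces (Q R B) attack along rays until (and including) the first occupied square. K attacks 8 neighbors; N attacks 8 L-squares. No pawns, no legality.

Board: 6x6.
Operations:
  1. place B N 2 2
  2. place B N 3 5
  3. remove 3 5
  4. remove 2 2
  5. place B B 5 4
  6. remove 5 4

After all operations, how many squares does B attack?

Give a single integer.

Op 1: place BN@(2,2)
Op 2: place BN@(3,5)
Op 3: remove (3,5)
Op 4: remove (2,2)
Op 5: place BB@(5,4)
Op 6: remove (5,4)
Per-piece attacks for B:
Union (0 distinct): (none)

Answer: 0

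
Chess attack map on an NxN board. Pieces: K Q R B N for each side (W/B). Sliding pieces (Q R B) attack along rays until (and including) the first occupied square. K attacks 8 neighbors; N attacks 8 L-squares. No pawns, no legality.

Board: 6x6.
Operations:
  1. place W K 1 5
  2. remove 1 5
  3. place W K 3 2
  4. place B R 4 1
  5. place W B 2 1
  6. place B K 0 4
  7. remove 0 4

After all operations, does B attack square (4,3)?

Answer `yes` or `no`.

Answer: yes

Derivation:
Op 1: place WK@(1,5)
Op 2: remove (1,5)
Op 3: place WK@(3,2)
Op 4: place BR@(4,1)
Op 5: place WB@(2,1)
Op 6: place BK@(0,4)
Op 7: remove (0,4)
Per-piece attacks for B:
  BR@(4,1): attacks (4,2) (4,3) (4,4) (4,5) (4,0) (5,1) (3,1) (2,1) [ray(-1,0) blocked at (2,1)]
B attacks (4,3): yes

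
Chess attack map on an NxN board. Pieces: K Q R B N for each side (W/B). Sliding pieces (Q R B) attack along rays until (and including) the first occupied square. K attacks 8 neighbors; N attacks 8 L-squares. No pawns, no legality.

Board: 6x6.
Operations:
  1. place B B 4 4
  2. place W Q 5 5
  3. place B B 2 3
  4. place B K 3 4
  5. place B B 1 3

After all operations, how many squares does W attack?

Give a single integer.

Op 1: place BB@(4,4)
Op 2: place WQ@(5,5)
Op 3: place BB@(2,3)
Op 4: place BK@(3,4)
Op 5: place BB@(1,3)
Per-piece attacks for W:
  WQ@(5,5): attacks (5,4) (5,3) (5,2) (5,1) (5,0) (4,5) (3,5) (2,5) (1,5) (0,5) (4,4) [ray(-1,-1) blocked at (4,4)]
Union (11 distinct): (0,5) (1,5) (2,5) (3,5) (4,4) (4,5) (5,0) (5,1) (5,2) (5,3) (5,4)

Answer: 11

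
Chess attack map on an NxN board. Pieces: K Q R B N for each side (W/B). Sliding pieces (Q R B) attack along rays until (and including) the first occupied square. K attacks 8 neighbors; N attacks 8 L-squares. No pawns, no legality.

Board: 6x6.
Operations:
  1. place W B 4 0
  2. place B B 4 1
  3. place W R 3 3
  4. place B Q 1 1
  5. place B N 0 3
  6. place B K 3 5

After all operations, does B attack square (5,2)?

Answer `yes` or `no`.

Answer: yes

Derivation:
Op 1: place WB@(4,0)
Op 2: place BB@(4,1)
Op 3: place WR@(3,3)
Op 4: place BQ@(1,1)
Op 5: place BN@(0,3)
Op 6: place BK@(3,5)
Per-piece attacks for B:
  BN@(0,3): attacks (1,5) (2,4) (1,1) (2,2)
  BQ@(1,1): attacks (1,2) (1,3) (1,4) (1,5) (1,0) (2,1) (3,1) (4,1) (0,1) (2,2) (3,3) (2,0) (0,2) (0,0) [ray(1,0) blocked at (4,1); ray(1,1) blocked at (3,3)]
  BK@(3,5): attacks (3,4) (4,5) (2,5) (4,4) (2,4)
  BB@(4,1): attacks (5,2) (5,0) (3,2) (2,3) (1,4) (0,5) (3,0)
B attacks (5,2): yes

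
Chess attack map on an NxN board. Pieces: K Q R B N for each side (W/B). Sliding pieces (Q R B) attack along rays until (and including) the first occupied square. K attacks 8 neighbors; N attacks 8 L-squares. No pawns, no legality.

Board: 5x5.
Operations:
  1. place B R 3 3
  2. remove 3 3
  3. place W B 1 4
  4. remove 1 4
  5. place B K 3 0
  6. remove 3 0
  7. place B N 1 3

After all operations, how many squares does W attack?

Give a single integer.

Op 1: place BR@(3,3)
Op 2: remove (3,3)
Op 3: place WB@(1,4)
Op 4: remove (1,4)
Op 5: place BK@(3,0)
Op 6: remove (3,0)
Op 7: place BN@(1,3)
Per-piece attacks for W:
Union (0 distinct): (none)

Answer: 0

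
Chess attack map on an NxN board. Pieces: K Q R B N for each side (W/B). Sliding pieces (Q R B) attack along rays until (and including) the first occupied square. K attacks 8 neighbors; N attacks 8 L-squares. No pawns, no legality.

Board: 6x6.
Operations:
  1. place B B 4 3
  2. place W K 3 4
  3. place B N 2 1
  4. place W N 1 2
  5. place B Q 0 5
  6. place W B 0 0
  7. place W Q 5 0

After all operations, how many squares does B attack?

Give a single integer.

Answer: 23

Derivation:
Op 1: place BB@(4,3)
Op 2: place WK@(3,4)
Op 3: place BN@(2,1)
Op 4: place WN@(1,2)
Op 5: place BQ@(0,5)
Op 6: place WB@(0,0)
Op 7: place WQ@(5,0)
Per-piece attacks for B:
  BQ@(0,5): attacks (0,4) (0,3) (0,2) (0,1) (0,0) (1,5) (2,5) (3,5) (4,5) (5,5) (1,4) (2,3) (3,2) (4,1) (5,0) [ray(0,-1) blocked at (0,0); ray(1,-1) blocked at (5,0)]
  BN@(2,1): attacks (3,3) (4,2) (1,3) (0,2) (4,0) (0,0)
  BB@(4,3): attacks (5,4) (5,2) (3,4) (3,2) (2,1) [ray(-1,1) blocked at (3,4); ray(-1,-1) blocked at (2,1)]
Union (23 distinct): (0,0) (0,1) (0,2) (0,3) (0,4) (1,3) (1,4) (1,5) (2,1) (2,3) (2,5) (3,2) (3,3) (3,4) (3,5) (4,0) (4,1) (4,2) (4,5) (5,0) (5,2) (5,4) (5,5)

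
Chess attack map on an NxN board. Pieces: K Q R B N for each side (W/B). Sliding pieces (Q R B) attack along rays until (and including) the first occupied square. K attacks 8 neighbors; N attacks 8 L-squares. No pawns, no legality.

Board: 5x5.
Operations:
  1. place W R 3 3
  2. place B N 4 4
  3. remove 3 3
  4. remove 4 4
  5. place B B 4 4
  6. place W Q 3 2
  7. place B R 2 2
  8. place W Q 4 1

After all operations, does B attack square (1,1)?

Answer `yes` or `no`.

Op 1: place WR@(3,3)
Op 2: place BN@(4,4)
Op 3: remove (3,3)
Op 4: remove (4,4)
Op 5: place BB@(4,4)
Op 6: place WQ@(3,2)
Op 7: place BR@(2,2)
Op 8: place WQ@(4,1)
Per-piece attacks for B:
  BR@(2,2): attacks (2,3) (2,4) (2,1) (2,0) (3,2) (1,2) (0,2) [ray(1,0) blocked at (3,2)]
  BB@(4,4): attacks (3,3) (2,2) [ray(-1,-1) blocked at (2,2)]
B attacks (1,1): no

Answer: no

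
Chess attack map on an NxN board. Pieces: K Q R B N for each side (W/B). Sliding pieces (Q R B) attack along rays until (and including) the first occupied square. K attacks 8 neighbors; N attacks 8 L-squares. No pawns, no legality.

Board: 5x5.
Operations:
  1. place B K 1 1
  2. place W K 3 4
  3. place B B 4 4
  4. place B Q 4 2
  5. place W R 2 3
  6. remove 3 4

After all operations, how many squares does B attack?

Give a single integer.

Answer: 17

Derivation:
Op 1: place BK@(1,1)
Op 2: place WK@(3,4)
Op 3: place BB@(4,4)
Op 4: place BQ@(4,2)
Op 5: place WR@(2,3)
Op 6: remove (3,4)
Per-piece attacks for B:
  BK@(1,1): attacks (1,2) (1,0) (2,1) (0,1) (2,2) (2,0) (0,2) (0,0)
  BQ@(4,2): attacks (4,3) (4,4) (4,1) (4,0) (3,2) (2,2) (1,2) (0,2) (3,3) (2,4) (3,1) (2,0) [ray(0,1) blocked at (4,4)]
  BB@(4,4): attacks (3,3) (2,2) (1,1) [ray(-1,-1) blocked at (1,1)]
Union (17 distinct): (0,0) (0,1) (0,2) (1,0) (1,1) (1,2) (2,0) (2,1) (2,2) (2,4) (3,1) (3,2) (3,3) (4,0) (4,1) (4,3) (4,4)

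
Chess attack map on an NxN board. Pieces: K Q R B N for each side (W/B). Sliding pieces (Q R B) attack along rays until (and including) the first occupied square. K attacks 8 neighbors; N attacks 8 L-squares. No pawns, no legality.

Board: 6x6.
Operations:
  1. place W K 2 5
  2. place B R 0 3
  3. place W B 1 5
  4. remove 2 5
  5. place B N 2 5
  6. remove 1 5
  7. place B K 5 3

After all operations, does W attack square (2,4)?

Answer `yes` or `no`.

Op 1: place WK@(2,5)
Op 2: place BR@(0,3)
Op 3: place WB@(1,5)
Op 4: remove (2,5)
Op 5: place BN@(2,5)
Op 6: remove (1,5)
Op 7: place BK@(5,3)
Per-piece attacks for W:
W attacks (2,4): no

Answer: no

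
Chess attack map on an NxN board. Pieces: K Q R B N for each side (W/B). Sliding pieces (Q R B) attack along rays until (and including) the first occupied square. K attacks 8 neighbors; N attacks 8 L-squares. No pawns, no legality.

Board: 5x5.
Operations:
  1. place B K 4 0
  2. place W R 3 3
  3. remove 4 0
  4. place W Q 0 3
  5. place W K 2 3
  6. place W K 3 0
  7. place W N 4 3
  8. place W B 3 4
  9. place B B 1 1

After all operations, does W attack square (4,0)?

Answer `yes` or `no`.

Op 1: place BK@(4,0)
Op 2: place WR@(3,3)
Op 3: remove (4,0)
Op 4: place WQ@(0,3)
Op 5: place WK@(2,3)
Op 6: place WK@(3,0)
Op 7: place WN@(4,3)
Op 8: place WB@(3,4)
Op 9: place BB@(1,1)
Per-piece attacks for W:
  WQ@(0,3): attacks (0,4) (0,2) (0,1) (0,0) (1,3) (2,3) (1,4) (1,2) (2,1) (3,0) [ray(1,0) blocked at (2,3); ray(1,-1) blocked at (3,0)]
  WK@(2,3): attacks (2,4) (2,2) (3,3) (1,3) (3,4) (3,2) (1,4) (1,2)
  WK@(3,0): attacks (3,1) (4,0) (2,0) (4,1) (2,1)
  WR@(3,3): attacks (3,4) (3,2) (3,1) (3,0) (4,3) (2,3) [ray(0,1) blocked at (3,4); ray(0,-1) blocked at (3,0); ray(1,0) blocked at (4,3); ray(-1,0) blocked at (2,3)]
  WB@(3,4): attacks (4,3) (2,3) [ray(1,-1) blocked at (4,3); ray(-1,-1) blocked at (2,3)]
  WN@(4,3): attacks (2,4) (3,1) (2,2)
W attacks (4,0): yes

Answer: yes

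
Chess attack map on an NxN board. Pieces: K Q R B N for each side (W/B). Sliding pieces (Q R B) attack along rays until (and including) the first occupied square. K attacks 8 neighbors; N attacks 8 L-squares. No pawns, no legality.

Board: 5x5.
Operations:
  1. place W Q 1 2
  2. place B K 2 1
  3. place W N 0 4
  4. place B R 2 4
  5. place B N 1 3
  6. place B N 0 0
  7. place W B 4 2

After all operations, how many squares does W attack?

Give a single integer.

Op 1: place WQ@(1,2)
Op 2: place BK@(2,1)
Op 3: place WN@(0,4)
Op 4: place BR@(2,4)
Op 5: place BN@(1,3)
Op 6: place BN@(0,0)
Op 7: place WB@(4,2)
Per-piece attacks for W:
  WN@(0,4): attacks (1,2) (2,3)
  WQ@(1,2): attacks (1,3) (1,1) (1,0) (2,2) (3,2) (4,2) (0,2) (2,3) (3,4) (2,1) (0,3) (0,1) [ray(0,1) blocked at (1,3); ray(1,0) blocked at (4,2); ray(1,-1) blocked at (2,1)]
  WB@(4,2): attacks (3,3) (2,4) (3,1) (2,0) [ray(-1,1) blocked at (2,4)]
Union (17 distinct): (0,1) (0,2) (0,3) (1,0) (1,1) (1,2) (1,3) (2,0) (2,1) (2,2) (2,3) (2,4) (3,1) (3,2) (3,3) (3,4) (4,2)

Answer: 17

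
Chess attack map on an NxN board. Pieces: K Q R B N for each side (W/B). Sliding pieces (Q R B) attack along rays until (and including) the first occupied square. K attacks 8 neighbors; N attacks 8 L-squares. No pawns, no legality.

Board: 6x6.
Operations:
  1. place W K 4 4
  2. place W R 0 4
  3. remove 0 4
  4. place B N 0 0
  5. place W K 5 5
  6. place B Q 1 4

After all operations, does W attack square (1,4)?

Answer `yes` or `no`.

Answer: no

Derivation:
Op 1: place WK@(4,4)
Op 2: place WR@(0,4)
Op 3: remove (0,4)
Op 4: place BN@(0,0)
Op 5: place WK@(5,5)
Op 6: place BQ@(1,4)
Per-piece attacks for W:
  WK@(4,4): attacks (4,5) (4,3) (5,4) (3,4) (5,5) (5,3) (3,5) (3,3)
  WK@(5,5): attacks (5,4) (4,5) (4,4)
W attacks (1,4): no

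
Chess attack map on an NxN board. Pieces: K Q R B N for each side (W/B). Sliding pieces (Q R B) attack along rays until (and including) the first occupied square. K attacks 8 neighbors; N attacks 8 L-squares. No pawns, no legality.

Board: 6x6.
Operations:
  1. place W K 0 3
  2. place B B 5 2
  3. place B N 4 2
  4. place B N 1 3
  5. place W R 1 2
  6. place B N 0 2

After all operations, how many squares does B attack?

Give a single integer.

Op 1: place WK@(0,3)
Op 2: place BB@(5,2)
Op 3: place BN@(4,2)
Op 4: place BN@(1,3)
Op 5: place WR@(1,2)
Op 6: place BN@(0,2)
Per-piece attacks for B:
  BN@(0,2): attacks (1,4) (2,3) (1,0) (2,1)
  BN@(1,3): attacks (2,5) (3,4) (0,5) (2,1) (3,2) (0,1)
  BN@(4,2): attacks (5,4) (3,4) (2,3) (5,0) (3,0) (2,1)
  BB@(5,2): attacks (4,3) (3,4) (2,5) (4,1) (3,0)
Union (14 distinct): (0,1) (0,5) (1,0) (1,4) (2,1) (2,3) (2,5) (3,0) (3,2) (3,4) (4,1) (4,3) (5,0) (5,4)

Answer: 14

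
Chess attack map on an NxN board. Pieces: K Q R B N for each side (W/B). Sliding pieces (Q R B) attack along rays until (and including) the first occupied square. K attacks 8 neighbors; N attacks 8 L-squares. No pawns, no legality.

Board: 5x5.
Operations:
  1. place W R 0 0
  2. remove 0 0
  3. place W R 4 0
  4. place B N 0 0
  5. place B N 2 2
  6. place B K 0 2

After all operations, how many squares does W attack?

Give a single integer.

Op 1: place WR@(0,0)
Op 2: remove (0,0)
Op 3: place WR@(4,0)
Op 4: place BN@(0,0)
Op 5: place BN@(2,2)
Op 6: place BK@(0,2)
Per-piece attacks for W:
  WR@(4,0): attacks (4,1) (4,2) (4,3) (4,4) (3,0) (2,0) (1,0) (0,0) [ray(-1,0) blocked at (0,0)]
Union (8 distinct): (0,0) (1,0) (2,0) (3,0) (4,1) (4,2) (4,3) (4,4)

Answer: 8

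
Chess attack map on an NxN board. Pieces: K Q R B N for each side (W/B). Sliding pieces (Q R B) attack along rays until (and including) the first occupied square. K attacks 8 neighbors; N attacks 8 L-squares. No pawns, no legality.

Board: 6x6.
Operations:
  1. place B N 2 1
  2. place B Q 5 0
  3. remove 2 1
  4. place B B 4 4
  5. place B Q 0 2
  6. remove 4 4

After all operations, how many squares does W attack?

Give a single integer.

Op 1: place BN@(2,1)
Op 2: place BQ@(5,0)
Op 3: remove (2,1)
Op 4: place BB@(4,4)
Op 5: place BQ@(0,2)
Op 6: remove (4,4)
Per-piece attacks for W:
Union (0 distinct): (none)

Answer: 0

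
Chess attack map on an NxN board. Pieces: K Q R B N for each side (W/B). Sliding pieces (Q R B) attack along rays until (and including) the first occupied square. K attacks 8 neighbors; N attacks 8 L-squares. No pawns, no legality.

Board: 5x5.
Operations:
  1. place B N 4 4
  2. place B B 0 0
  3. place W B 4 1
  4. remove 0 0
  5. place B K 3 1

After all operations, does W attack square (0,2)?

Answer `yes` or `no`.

Op 1: place BN@(4,4)
Op 2: place BB@(0,0)
Op 3: place WB@(4,1)
Op 4: remove (0,0)
Op 5: place BK@(3,1)
Per-piece attacks for W:
  WB@(4,1): attacks (3,2) (2,3) (1,4) (3,0)
W attacks (0,2): no

Answer: no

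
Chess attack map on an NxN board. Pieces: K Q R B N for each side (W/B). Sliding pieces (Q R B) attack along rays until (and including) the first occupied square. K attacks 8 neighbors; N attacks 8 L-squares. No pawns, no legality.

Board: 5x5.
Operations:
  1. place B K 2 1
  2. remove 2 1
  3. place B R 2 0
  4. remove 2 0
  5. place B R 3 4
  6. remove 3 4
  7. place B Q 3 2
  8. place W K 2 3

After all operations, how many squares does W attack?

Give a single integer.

Op 1: place BK@(2,1)
Op 2: remove (2,1)
Op 3: place BR@(2,0)
Op 4: remove (2,0)
Op 5: place BR@(3,4)
Op 6: remove (3,4)
Op 7: place BQ@(3,2)
Op 8: place WK@(2,3)
Per-piece attacks for W:
  WK@(2,3): attacks (2,4) (2,2) (3,3) (1,3) (3,4) (3,2) (1,4) (1,2)
Union (8 distinct): (1,2) (1,3) (1,4) (2,2) (2,4) (3,2) (3,3) (3,4)

Answer: 8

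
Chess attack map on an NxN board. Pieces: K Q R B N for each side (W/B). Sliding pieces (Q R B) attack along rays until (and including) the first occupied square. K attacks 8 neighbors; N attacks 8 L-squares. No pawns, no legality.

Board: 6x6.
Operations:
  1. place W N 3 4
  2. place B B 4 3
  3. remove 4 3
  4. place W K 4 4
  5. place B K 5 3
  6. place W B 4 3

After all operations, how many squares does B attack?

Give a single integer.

Op 1: place WN@(3,4)
Op 2: place BB@(4,3)
Op 3: remove (4,3)
Op 4: place WK@(4,4)
Op 5: place BK@(5,3)
Op 6: place WB@(4,3)
Per-piece attacks for B:
  BK@(5,3): attacks (5,4) (5,2) (4,3) (4,4) (4,2)
Union (5 distinct): (4,2) (4,3) (4,4) (5,2) (5,4)

Answer: 5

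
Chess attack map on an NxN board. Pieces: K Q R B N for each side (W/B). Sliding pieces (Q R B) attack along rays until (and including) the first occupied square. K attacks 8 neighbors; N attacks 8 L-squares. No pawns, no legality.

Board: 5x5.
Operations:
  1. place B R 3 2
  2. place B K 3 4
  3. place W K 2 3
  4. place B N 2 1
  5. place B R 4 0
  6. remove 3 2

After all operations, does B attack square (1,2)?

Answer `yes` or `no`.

Answer: no

Derivation:
Op 1: place BR@(3,2)
Op 2: place BK@(3,4)
Op 3: place WK@(2,3)
Op 4: place BN@(2,1)
Op 5: place BR@(4,0)
Op 6: remove (3,2)
Per-piece attacks for B:
  BN@(2,1): attacks (3,3) (4,2) (1,3) (0,2) (4,0) (0,0)
  BK@(3,4): attacks (3,3) (4,4) (2,4) (4,3) (2,3)
  BR@(4,0): attacks (4,1) (4,2) (4,3) (4,4) (3,0) (2,0) (1,0) (0,0)
B attacks (1,2): no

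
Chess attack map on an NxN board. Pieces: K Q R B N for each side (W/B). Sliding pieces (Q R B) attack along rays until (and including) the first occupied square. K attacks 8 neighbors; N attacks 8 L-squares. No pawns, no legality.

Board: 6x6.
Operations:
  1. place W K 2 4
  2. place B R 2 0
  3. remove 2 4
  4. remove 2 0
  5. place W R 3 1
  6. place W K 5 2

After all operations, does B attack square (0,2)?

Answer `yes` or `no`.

Answer: no

Derivation:
Op 1: place WK@(2,4)
Op 2: place BR@(2,0)
Op 3: remove (2,4)
Op 4: remove (2,0)
Op 5: place WR@(3,1)
Op 6: place WK@(5,2)
Per-piece attacks for B:
B attacks (0,2): no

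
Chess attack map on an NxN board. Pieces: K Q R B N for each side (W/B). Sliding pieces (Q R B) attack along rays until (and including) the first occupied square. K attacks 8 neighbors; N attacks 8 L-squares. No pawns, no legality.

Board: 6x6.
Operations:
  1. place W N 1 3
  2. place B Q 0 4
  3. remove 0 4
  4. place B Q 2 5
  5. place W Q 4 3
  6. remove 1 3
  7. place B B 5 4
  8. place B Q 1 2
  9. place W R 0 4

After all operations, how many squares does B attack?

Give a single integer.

Answer: 23

Derivation:
Op 1: place WN@(1,3)
Op 2: place BQ@(0,4)
Op 3: remove (0,4)
Op 4: place BQ@(2,5)
Op 5: place WQ@(4,3)
Op 6: remove (1,3)
Op 7: place BB@(5,4)
Op 8: place BQ@(1,2)
Op 9: place WR@(0,4)
Per-piece attacks for B:
  BQ@(1,2): attacks (1,3) (1,4) (1,5) (1,1) (1,0) (2,2) (3,2) (4,2) (5,2) (0,2) (2,3) (3,4) (4,5) (2,1) (3,0) (0,3) (0,1)
  BQ@(2,5): attacks (2,4) (2,3) (2,2) (2,1) (2,0) (3,5) (4,5) (5,5) (1,5) (0,5) (3,4) (4,3) (1,4) (0,3) [ray(1,-1) blocked at (4,3)]
  BB@(5,4): attacks (4,5) (4,3) [ray(-1,-1) blocked at (4,3)]
Union (23 distinct): (0,1) (0,2) (0,3) (0,5) (1,0) (1,1) (1,3) (1,4) (1,5) (2,0) (2,1) (2,2) (2,3) (2,4) (3,0) (3,2) (3,4) (3,5) (4,2) (4,3) (4,5) (5,2) (5,5)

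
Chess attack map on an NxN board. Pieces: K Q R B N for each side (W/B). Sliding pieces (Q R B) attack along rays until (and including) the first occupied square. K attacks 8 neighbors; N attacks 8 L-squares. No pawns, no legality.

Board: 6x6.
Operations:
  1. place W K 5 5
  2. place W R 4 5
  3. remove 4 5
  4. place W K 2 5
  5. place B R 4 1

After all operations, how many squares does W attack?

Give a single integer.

Op 1: place WK@(5,5)
Op 2: place WR@(4,5)
Op 3: remove (4,5)
Op 4: place WK@(2,5)
Op 5: place BR@(4,1)
Per-piece attacks for W:
  WK@(2,5): attacks (2,4) (3,5) (1,5) (3,4) (1,4)
  WK@(5,5): attacks (5,4) (4,5) (4,4)
Union (8 distinct): (1,4) (1,5) (2,4) (3,4) (3,5) (4,4) (4,5) (5,4)

Answer: 8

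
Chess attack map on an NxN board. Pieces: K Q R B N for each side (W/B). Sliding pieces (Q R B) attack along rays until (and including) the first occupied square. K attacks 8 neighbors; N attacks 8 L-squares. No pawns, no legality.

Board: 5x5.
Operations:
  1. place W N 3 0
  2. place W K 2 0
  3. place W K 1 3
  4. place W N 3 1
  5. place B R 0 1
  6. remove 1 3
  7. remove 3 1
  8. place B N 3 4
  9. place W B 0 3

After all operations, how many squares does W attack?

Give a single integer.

Answer: 9

Derivation:
Op 1: place WN@(3,0)
Op 2: place WK@(2,0)
Op 3: place WK@(1,3)
Op 4: place WN@(3,1)
Op 5: place BR@(0,1)
Op 6: remove (1,3)
Op 7: remove (3,1)
Op 8: place BN@(3,4)
Op 9: place WB@(0,3)
Per-piece attacks for W:
  WB@(0,3): attacks (1,4) (1,2) (2,1) (3,0) [ray(1,-1) blocked at (3,0)]
  WK@(2,0): attacks (2,1) (3,0) (1,0) (3,1) (1,1)
  WN@(3,0): attacks (4,2) (2,2) (1,1)
Union (9 distinct): (1,0) (1,1) (1,2) (1,4) (2,1) (2,2) (3,0) (3,1) (4,2)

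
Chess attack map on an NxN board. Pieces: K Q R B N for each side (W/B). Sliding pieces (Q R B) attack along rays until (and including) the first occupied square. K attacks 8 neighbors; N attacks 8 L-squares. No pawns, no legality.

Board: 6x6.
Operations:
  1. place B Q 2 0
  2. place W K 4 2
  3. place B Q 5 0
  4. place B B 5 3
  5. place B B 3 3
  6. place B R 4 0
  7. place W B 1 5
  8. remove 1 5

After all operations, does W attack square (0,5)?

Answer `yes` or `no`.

Op 1: place BQ@(2,0)
Op 2: place WK@(4,2)
Op 3: place BQ@(5,0)
Op 4: place BB@(5,3)
Op 5: place BB@(3,3)
Op 6: place BR@(4,0)
Op 7: place WB@(1,5)
Op 8: remove (1,5)
Per-piece attacks for W:
  WK@(4,2): attacks (4,3) (4,1) (5,2) (3,2) (5,3) (5,1) (3,3) (3,1)
W attacks (0,5): no

Answer: no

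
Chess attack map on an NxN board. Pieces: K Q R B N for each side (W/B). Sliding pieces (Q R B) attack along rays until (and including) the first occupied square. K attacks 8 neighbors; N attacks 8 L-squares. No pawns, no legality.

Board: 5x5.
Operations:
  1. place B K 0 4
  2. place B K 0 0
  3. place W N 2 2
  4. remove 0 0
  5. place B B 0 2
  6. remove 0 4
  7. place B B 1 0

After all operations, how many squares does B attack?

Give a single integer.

Answer: 8

Derivation:
Op 1: place BK@(0,4)
Op 2: place BK@(0,0)
Op 3: place WN@(2,2)
Op 4: remove (0,0)
Op 5: place BB@(0,2)
Op 6: remove (0,4)
Op 7: place BB@(1,0)
Per-piece attacks for B:
  BB@(0,2): attacks (1,3) (2,4) (1,1) (2,0)
  BB@(1,0): attacks (2,1) (3,2) (4,3) (0,1)
Union (8 distinct): (0,1) (1,1) (1,3) (2,0) (2,1) (2,4) (3,2) (4,3)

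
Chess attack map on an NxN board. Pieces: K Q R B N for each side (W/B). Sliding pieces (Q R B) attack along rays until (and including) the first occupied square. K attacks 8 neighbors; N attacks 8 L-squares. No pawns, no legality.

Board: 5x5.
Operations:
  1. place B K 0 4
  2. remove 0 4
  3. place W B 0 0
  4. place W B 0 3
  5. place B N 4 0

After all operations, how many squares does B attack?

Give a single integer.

Op 1: place BK@(0,4)
Op 2: remove (0,4)
Op 3: place WB@(0,0)
Op 4: place WB@(0,3)
Op 5: place BN@(4,0)
Per-piece attacks for B:
  BN@(4,0): attacks (3,2) (2,1)
Union (2 distinct): (2,1) (3,2)

Answer: 2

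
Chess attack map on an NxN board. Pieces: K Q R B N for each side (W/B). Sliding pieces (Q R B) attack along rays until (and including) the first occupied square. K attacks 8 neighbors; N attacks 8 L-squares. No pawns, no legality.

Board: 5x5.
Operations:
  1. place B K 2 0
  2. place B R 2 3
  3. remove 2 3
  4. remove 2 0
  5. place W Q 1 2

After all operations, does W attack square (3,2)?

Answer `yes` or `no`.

Op 1: place BK@(2,0)
Op 2: place BR@(2,3)
Op 3: remove (2,3)
Op 4: remove (2,0)
Op 5: place WQ@(1,2)
Per-piece attacks for W:
  WQ@(1,2): attacks (1,3) (1,4) (1,1) (1,0) (2,2) (3,2) (4,2) (0,2) (2,3) (3,4) (2,1) (3,0) (0,3) (0,1)
W attacks (3,2): yes

Answer: yes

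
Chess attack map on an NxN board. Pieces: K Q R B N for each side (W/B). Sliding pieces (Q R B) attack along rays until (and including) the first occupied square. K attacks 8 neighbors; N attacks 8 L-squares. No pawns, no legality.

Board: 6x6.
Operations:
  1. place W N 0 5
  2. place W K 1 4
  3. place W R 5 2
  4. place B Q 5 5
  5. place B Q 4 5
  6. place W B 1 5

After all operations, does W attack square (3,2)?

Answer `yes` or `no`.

Op 1: place WN@(0,5)
Op 2: place WK@(1,4)
Op 3: place WR@(5,2)
Op 4: place BQ@(5,5)
Op 5: place BQ@(4,5)
Op 6: place WB@(1,5)
Per-piece attacks for W:
  WN@(0,5): attacks (1,3) (2,4)
  WK@(1,4): attacks (1,5) (1,3) (2,4) (0,4) (2,5) (2,3) (0,5) (0,3)
  WB@(1,5): attacks (2,4) (3,3) (4,2) (5,1) (0,4)
  WR@(5,2): attacks (5,3) (5,4) (5,5) (5,1) (5,0) (4,2) (3,2) (2,2) (1,2) (0,2) [ray(0,1) blocked at (5,5)]
W attacks (3,2): yes

Answer: yes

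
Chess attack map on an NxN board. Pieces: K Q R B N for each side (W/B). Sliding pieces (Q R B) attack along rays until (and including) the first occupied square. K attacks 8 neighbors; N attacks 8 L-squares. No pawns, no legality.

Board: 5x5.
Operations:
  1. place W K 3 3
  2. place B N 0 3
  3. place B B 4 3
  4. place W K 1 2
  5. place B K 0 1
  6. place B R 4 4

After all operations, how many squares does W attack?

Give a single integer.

Answer: 14

Derivation:
Op 1: place WK@(3,3)
Op 2: place BN@(0,3)
Op 3: place BB@(4,3)
Op 4: place WK@(1,2)
Op 5: place BK@(0,1)
Op 6: place BR@(4,4)
Per-piece attacks for W:
  WK@(1,2): attacks (1,3) (1,1) (2,2) (0,2) (2,3) (2,1) (0,3) (0,1)
  WK@(3,3): attacks (3,4) (3,2) (4,3) (2,3) (4,4) (4,2) (2,4) (2,2)
Union (14 distinct): (0,1) (0,2) (0,3) (1,1) (1,3) (2,1) (2,2) (2,3) (2,4) (3,2) (3,4) (4,2) (4,3) (4,4)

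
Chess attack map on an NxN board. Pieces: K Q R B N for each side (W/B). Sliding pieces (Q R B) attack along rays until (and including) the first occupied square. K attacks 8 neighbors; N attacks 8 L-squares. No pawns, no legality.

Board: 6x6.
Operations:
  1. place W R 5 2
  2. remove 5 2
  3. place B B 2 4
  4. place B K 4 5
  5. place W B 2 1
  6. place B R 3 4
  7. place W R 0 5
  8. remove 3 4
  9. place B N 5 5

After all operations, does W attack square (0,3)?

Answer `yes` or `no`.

Op 1: place WR@(5,2)
Op 2: remove (5,2)
Op 3: place BB@(2,4)
Op 4: place BK@(4,5)
Op 5: place WB@(2,1)
Op 6: place BR@(3,4)
Op 7: place WR@(0,5)
Op 8: remove (3,4)
Op 9: place BN@(5,5)
Per-piece attacks for W:
  WR@(0,5): attacks (0,4) (0,3) (0,2) (0,1) (0,0) (1,5) (2,5) (3,5) (4,5) [ray(1,0) blocked at (4,5)]
  WB@(2,1): attacks (3,2) (4,3) (5,4) (3,0) (1,2) (0,3) (1,0)
W attacks (0,3): yes

Answer: yes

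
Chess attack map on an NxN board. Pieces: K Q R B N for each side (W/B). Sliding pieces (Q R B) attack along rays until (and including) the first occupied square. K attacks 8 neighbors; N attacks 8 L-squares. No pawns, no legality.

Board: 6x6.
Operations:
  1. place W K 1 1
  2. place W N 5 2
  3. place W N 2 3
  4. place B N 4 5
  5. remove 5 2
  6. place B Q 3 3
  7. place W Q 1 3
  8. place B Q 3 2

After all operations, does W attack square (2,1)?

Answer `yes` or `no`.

Answer: yes

Derivation:
Op 1: place WK@(1,1)
Op 2: place WN@(5,2)
Op 3: place WN@(2,3)
Op 4: place BN@(4,5)
Op 5: remove (5,2)
Op 6: place BQ@(3,3)
Op 7: place WQ@(1,3)
Op 8: place BQ@(3,2)
Per-piece attacks for W:
  WK@(1,1): attacks (1,2) (1,0) (2,1) (0,1) (2,2) (2,0) (0,2) (0,0)
  WQ@(1,3): attacks (1,4) (1,5) (1,2) (1,1) (2,3) (0,3) (2,4) (3,5) (2,2) (3,1) (4,0) (0,4) (0,2) [ray(0,-1) blocked at (1,1); ray(1,0) blocked at (2,3)]
  WN@(2,3): attacks (3,5) (4,4) (1,5) (0,4) (3,1) (4,2) (1,1) (0,2)
W attacks (2,1): yes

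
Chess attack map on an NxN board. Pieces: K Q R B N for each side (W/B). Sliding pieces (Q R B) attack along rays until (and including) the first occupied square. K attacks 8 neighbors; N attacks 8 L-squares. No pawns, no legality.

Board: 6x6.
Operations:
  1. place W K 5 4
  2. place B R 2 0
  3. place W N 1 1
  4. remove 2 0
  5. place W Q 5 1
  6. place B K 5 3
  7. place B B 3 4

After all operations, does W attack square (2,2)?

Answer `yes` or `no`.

Op 1: place WK@(5,4)
Op 2: place BR@(2,0)
Op 3: place WN@(1,1)
Op 4: remove (2,0)
Op 5: place WQ@(5,1)
Op 6: place BK@(5,3)
Op 7: place BB@(3,4)
Per-piece attacks for W:
  WN@(1,1): attacks (2,3) (3,2) (0,3) (3,0)
  WQ@(5,1): attacks (5,2) (5,3) (5,0) (4,1) (3,1) (2,1) (1,1) (4,2) (3,3) (2,4) (1,5) (4,0) [ray(0,1) blocked at (5,3); ray(-1,0) blocked at (1,1)]
  WK@(5,4): attacks (5,5) (5,3) (4,4) (4,5) (4,3)
W attacks (2,2): no

Answer: no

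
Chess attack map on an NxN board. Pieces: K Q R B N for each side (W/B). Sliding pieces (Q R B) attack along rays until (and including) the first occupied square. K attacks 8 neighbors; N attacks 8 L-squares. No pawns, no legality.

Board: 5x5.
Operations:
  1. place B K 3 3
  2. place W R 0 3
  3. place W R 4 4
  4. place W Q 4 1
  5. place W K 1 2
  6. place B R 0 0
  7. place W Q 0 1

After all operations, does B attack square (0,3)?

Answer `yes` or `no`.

Op 1: place BK@(3,3)
Op 2: place WR@(0,3)
Op 3: place WR@(4,4)
Op 4: place WQ@(4,1)
Op 5: place WK@(1,2)
Op 6: place BR@(0,0)
Op 7: place WQ@(0,1)
Per-piece attacks for B:
  BR@(0,0): attacks (0,1) (1,0) (2,0) (3,0) (4,0) [ray(0,1) blocked at (0,1)]
  BK@(3,3): attacks (3,4) (3,2) (4,3) (2,3) (4,4) (4,2) (2,4) (2,2)
B attacks (0,3): no

Answer: no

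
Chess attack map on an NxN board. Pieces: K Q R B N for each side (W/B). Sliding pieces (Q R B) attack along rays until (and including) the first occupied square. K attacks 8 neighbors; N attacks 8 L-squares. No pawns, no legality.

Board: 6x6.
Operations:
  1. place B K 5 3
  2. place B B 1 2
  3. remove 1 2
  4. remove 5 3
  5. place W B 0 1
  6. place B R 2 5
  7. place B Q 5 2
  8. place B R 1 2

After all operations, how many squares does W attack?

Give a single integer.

Op 1: place BK@(5,3)
Op 2: place BB@(1,2)
Op 3: remove (1,2)
Op 4: remove (5,3)
Op 5: place WB@(0,1)
Op 6: place BR@(2,5)
Op 7: place BQ@(5,2)
Op 8: place BR@(1,2)
Per-piece attacks for W:
  WB@(0,1): attacks (1,2) (1,0) [ray(1,1) blocked at (1,2)]
Union (2 distinct): (1,0) (1,2)

Answer: 2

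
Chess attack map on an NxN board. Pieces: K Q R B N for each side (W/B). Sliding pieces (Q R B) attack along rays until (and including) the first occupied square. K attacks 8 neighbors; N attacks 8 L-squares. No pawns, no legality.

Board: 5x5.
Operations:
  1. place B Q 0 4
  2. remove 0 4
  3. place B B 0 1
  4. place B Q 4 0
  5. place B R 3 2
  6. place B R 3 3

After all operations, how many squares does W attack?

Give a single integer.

Answer: 0

Derivation:
Op 1: place BQ@(0,4)
Op 2: remove (0,4)
Op 3: place BB@(0,1)
Op 4: place BQ@(4,0)
Op 5: place BR@(3,2)
Op 6: place BR@(3,3)
Per-piece attacks for W:
Union (0 distinct): (none)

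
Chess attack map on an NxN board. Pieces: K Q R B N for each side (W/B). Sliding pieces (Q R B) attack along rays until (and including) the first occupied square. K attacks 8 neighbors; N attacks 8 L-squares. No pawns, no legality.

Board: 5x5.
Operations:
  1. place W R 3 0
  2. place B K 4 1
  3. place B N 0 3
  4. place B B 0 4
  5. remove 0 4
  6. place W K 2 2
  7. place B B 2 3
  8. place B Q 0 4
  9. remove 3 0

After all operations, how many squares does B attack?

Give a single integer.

Answer: 16

Derivation:
Op 1: place WR@(3,0)
Op 2: place BK@(4,1)
Op 3: place BN@(0,3)
Op 4: place BB@(0,4)
Op 5: remove (0,4)
Op 6: place WK@(2,2)
Op 7: place BB@(2,3)
Op 8: place BQ@(0,4)
Op 9: remove (3,0)
Per-piece attacks for B:
  BN@(0,3): attacks (2,4) (1,1) (2,2)
  BQ@(0,4): attacks (0,3) (1,4) (2,4) (3,4) (4,4) (1,3) (2,2) [ray(0,-1) blocked at (0,3); ray(1,-1) blocked at (2,2)]
  BB@(2,3): attacks (3,4) (3,2) (4,1) (1,4) (1,2) (0,1) [ray(1,-1) blocked at (4,1)]
  BK@(4,1): attacks (4,2) (4,0) (3,1) (3,2) (3,0)
Union (16 distinct): (0,1) (0,3) (1,1) (1,2) (1,3) (1,4) (2,2) (2,4) (3,0) (3,1) (3,2) (3,4) (4,0) (4,1) (4,2) (4,4)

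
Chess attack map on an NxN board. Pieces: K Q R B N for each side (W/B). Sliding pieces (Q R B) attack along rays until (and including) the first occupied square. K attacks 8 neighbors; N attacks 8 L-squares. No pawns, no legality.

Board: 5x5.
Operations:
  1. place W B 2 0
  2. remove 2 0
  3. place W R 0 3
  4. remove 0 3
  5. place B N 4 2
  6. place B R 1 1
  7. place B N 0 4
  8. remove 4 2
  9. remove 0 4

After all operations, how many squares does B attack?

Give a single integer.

Op 1: place WB@(2,0)
Op 2: remove (2,0)
Op 3: place WR@(0,3)
Op 4: remove (0,3)
Op 5: place BN@(4,2)
Op 6: place BR@(1,1)
Op 7: place BN@(0,4)
Op 8: remove (4,2)
Op 9: remove (0,4)
Per-piece attacks for B:
  BR@(1,1): attacks (1,2) (1,3) (1,4) (1,0) (2,1) (3,1) (4,1) (0,1)
Union (8 distinct): (0,1) (1,0) (1,2) (1,3) (1,4) (2,1) (3,1) (4,1)

Answer: 8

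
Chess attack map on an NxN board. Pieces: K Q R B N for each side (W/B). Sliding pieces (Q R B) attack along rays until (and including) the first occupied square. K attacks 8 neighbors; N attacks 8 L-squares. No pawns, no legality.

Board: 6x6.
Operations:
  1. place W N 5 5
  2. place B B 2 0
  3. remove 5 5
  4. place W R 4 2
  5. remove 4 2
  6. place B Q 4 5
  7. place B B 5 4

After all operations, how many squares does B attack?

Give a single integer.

Op 1: place WN@(5,5)
Op 2: place BB@(2,0)
Op 3: remove (5,5)
Op 4: place WR@(4,2)
Op 5: remove (4,2)
Op 6: place BQ@(4,5)
Op 7: place BB@(5,4)
Per-piece attacks for B:
  BB@(2,0): attacks (3,1) (4,2) (5,3) (1,1) (0,2)
  BQ@(4,5): attacks (4,4) (4,3) (4,2) (4,1) (4,0) (5,5) (3,5) (2,5) (1,5) (0,5) (5,4) (3,4) (2,3) (1,2) (0,1) [ray(1,-1) blocked at (5,4)]
  BB@(5,4): attacks (4,5) (4,3) (3,2) (2,1) (1,0) [ray(-1,1) blocked at (4,5)]
Union (23 distinct): (0,1) (0,2) (0,5) (1,0) (1,1) (1,2) (1,5) (2,1) (2,3) (2,5) (3,1) (3,2) (3,4) (3,5) (4,0) (4,1) (4,2) (4,3) (4,4) (4,5) (5,3) (5,4) (5,5)

Answer: 23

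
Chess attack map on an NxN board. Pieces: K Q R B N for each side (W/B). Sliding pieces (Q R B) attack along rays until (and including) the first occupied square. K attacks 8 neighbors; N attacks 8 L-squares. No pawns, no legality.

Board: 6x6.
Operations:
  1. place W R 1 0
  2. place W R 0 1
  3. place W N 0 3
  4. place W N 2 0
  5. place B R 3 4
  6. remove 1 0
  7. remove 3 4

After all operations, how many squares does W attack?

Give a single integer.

Op 1: place WR@(1,0)
Op 2: place WR@(0,1)
Op 3: place WN@(0,3)
Op 4: place WN@(2,0)
Op 5: place BR@(3,4)
Op 6: remove (1,0)
Op 7: remove (3,4)
Per-piece attacks for W:
  WR@(0,1): attacks (0,2) (0,3) (0,0) (1,1) (2,1) (3,1) (4,1) (5,1) [ray(0,1) blocked at (0,3)]
  WN@(0,3): attacks (1,5) (2,4) (1,1) (2,2)
  WN@(2,0): attacks (3,2) (4,1) (1,2) (0,1)
Union (14 distinct): (0,0) (0,1) (0,2) (0,3) (1,1) (1,2) (1,5) (2,1) (2,2) (2,4) (3,1) (3,2) (4,1) (5,1)

Answer: 14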